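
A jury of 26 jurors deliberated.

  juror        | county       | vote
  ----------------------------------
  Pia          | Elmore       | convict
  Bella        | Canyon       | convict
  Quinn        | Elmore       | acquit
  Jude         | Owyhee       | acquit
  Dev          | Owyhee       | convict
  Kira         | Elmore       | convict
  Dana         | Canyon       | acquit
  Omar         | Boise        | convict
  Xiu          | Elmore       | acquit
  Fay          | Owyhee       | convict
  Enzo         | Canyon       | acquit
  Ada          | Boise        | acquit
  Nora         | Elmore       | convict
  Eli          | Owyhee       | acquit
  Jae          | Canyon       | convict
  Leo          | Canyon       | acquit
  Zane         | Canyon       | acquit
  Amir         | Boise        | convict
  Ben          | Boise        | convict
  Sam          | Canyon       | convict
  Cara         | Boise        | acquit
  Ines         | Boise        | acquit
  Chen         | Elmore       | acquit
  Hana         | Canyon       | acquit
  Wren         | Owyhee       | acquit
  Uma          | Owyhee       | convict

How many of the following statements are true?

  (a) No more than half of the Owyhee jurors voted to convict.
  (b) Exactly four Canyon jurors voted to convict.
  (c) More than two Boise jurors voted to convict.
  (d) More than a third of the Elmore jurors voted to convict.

(a) Owyhee: |A| = 6, |A ∩ B| = 3; needs |A ∩ B| ≤ |A ∖ B| — true.
(b) Canyon: |A| = 8, |A ∩ B| = 3; needs |A ∩ B| = 4 — false.
(c) Boise: |A| = 6, |A ∩ B| = 3; needs |A ∩ B| > 2 — true.
(d) Elmore: |A| = 6, |A ∩ B| = 3; needs |A ∩ B| / |A| > 1/3 — true.

3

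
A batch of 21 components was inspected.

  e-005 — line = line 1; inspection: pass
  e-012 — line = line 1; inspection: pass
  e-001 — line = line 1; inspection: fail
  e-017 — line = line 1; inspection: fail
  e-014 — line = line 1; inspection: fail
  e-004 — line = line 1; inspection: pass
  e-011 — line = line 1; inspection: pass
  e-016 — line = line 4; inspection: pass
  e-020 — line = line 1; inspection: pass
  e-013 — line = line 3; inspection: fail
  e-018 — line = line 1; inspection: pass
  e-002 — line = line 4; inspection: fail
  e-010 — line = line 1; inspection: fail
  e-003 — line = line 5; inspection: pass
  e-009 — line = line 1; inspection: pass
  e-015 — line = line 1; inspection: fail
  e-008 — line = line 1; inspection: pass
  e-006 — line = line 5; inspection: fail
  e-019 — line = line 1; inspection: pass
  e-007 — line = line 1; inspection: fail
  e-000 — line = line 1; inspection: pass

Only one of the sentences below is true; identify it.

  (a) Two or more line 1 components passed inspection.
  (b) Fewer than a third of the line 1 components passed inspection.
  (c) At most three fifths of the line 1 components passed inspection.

(a)

|A| = 16, |A ∩ B| = 10, |A ∖ B| = 6.
(a) requires |A ∩ B| ≥ 2: true.
(b) requires |A ∩ B| / |A| < 1/3: false.
(c) requires |A ∩ B| / |A| ≤ 3/5: false.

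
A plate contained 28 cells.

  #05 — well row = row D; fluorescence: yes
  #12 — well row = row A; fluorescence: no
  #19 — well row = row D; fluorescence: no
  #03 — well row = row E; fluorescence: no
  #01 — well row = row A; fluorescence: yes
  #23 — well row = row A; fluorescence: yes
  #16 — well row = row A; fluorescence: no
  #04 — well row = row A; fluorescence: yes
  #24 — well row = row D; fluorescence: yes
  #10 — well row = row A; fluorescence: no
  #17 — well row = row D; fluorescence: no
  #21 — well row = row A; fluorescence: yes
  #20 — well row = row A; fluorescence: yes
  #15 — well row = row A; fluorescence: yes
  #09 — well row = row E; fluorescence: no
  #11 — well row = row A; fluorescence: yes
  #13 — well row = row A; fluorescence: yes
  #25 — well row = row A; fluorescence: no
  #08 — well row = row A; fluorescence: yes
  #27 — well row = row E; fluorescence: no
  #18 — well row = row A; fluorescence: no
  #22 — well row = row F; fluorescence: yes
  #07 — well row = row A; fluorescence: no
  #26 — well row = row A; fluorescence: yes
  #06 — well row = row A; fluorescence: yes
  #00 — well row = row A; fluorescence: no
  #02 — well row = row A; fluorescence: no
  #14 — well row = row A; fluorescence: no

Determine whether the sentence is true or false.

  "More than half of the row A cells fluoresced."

The determiner here denotes the relation: |A ∩ B| > |A ∖ B|.
|A| = 20, |A ∩ B| = 11, |A ∖ B| = 9.
11 > 9, so the statement is true.

True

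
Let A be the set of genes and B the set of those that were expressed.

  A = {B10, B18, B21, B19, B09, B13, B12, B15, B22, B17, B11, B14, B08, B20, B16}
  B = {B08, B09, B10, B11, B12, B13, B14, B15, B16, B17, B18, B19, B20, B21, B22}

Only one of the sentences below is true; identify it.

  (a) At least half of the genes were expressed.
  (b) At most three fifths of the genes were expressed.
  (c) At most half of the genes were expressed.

(a)

|A| = 15, |A ∩ B| = 15, |A ∖ B| = 0.
(a) requires |A ∩ B| ≥ |A ∖ B|: true.
(b) requires |A ∩ B| / |A| ≤ 3/5: false.
(c) requires |A ∩ B| ≤ |A ∖ B|: false.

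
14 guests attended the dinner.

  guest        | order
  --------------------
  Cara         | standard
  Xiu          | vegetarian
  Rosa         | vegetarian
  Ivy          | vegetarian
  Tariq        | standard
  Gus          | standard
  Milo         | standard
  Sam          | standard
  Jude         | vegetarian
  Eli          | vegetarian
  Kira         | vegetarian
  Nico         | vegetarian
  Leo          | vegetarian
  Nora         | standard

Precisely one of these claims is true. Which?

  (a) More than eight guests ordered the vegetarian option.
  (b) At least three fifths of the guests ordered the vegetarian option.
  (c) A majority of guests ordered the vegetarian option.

(c)

|A| = 14, |A ∩ B| = 8, |A ∖ B| = 6.
(a) requires |A ∩ B| > 8: false.
(b) requires |A ∩ B| / |A| ≥ 3/5: false.
(c) requires |A ∩ B| > |A ∖ B|: true.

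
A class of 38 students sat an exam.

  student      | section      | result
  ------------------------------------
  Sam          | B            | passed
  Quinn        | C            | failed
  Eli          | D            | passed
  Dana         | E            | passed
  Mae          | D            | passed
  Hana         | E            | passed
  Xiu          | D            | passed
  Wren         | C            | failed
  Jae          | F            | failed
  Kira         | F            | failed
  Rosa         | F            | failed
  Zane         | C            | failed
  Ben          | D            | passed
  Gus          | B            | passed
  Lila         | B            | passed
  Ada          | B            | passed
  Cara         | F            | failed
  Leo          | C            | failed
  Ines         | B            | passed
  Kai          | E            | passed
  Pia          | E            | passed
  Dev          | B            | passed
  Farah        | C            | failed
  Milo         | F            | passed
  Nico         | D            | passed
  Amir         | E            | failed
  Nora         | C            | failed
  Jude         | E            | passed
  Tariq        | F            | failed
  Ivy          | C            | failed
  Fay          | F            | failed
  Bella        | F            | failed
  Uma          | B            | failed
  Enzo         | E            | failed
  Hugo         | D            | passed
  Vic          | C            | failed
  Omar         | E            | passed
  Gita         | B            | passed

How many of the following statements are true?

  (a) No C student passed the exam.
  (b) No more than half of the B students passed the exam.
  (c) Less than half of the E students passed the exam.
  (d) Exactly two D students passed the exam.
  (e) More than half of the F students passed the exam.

1

(a) C: |A| = 8, |A ∩ B| = 0; needs A ∩ B = ∅ (|A ∩ B| = 0) — true.
(b) B: |A| = 8, |A ∩ B| = 7; needs |A ∩ B| ≤ |A ∖ B| — false.
(c) E: |A| = 8, |A ∩ B| = 6; needs |A ∩ B| < |A ∖ B| — false.
(d) D: |A| = 6, |A ∩ B| = 6; needs |A ∩ B| = 2 — false.
(e) F: |A| = 8, |A ∩ B| = 1; needs |A ∩ B| > |A ∖ B| — false.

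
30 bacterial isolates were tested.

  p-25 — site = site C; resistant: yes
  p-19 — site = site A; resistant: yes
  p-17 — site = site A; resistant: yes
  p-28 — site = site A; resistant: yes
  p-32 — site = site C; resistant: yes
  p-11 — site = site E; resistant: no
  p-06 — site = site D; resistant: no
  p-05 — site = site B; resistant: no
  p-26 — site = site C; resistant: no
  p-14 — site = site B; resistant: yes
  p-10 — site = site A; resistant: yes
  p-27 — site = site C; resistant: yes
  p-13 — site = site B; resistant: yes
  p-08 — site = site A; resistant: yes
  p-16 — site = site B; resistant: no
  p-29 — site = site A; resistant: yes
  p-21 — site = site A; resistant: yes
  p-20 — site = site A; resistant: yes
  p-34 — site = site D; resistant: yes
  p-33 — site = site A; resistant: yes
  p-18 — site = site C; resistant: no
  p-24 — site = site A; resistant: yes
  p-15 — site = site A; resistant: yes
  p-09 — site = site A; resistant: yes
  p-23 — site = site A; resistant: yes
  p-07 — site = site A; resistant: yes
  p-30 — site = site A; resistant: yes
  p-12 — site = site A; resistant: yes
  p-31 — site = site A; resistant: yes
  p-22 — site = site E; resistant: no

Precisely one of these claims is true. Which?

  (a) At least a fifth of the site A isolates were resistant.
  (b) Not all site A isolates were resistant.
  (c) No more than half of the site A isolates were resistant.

|A| = 17, |A ∩ B| = 17, |A ∖ B| = 0.
(a) requires |A ∩ B| / |A| ≥ 1/5: true.
(b) requires A ⊄ B (|A ∖ B| ≥ 1): false.
(c) requires |A ∩ B| ≤ |A ∖ B|: false.

(a)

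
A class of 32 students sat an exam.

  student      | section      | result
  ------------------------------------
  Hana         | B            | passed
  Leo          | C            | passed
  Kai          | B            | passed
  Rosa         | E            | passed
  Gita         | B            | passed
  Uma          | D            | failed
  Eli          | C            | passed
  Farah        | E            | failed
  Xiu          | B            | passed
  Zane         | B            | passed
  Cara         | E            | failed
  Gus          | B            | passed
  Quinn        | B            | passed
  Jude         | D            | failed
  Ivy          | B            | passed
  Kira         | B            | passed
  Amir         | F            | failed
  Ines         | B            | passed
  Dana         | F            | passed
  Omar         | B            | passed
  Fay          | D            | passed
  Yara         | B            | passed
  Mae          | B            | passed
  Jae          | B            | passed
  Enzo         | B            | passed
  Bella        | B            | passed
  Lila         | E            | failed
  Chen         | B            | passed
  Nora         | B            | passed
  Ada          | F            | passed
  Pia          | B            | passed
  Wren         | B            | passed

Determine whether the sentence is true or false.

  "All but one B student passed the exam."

'All but one B student passed the exam' holds iff |A ∖ B| = 1.
|A| = 20, |A ∩ B| = 20, |A ∖ B| = 0.
|A ∖ B| = 0, so the statement is false.

False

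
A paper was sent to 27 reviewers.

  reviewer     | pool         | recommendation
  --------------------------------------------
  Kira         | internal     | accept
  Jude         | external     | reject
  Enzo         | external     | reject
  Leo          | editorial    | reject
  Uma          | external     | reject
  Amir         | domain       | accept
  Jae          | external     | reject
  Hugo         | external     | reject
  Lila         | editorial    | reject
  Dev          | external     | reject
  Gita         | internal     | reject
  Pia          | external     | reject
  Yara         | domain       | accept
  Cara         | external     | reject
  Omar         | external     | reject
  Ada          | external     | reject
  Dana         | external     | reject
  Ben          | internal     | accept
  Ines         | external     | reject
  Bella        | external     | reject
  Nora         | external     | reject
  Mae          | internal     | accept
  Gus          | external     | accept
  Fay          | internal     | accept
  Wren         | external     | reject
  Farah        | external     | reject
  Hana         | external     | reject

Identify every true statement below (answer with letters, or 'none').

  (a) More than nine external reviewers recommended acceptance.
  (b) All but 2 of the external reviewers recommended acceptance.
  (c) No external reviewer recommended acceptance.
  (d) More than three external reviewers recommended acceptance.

none

|A| = 18, |A ∩ B| = 1, |A ∖ B| = 17.
(a) |A ∩ B| > 9: fails.
(b) |A ∖ B| = 2: fails.
(c) A ∩ B = ∅ (|A ∩ B| = 0): fails.
(d) |A ∩ B| > 3: fails.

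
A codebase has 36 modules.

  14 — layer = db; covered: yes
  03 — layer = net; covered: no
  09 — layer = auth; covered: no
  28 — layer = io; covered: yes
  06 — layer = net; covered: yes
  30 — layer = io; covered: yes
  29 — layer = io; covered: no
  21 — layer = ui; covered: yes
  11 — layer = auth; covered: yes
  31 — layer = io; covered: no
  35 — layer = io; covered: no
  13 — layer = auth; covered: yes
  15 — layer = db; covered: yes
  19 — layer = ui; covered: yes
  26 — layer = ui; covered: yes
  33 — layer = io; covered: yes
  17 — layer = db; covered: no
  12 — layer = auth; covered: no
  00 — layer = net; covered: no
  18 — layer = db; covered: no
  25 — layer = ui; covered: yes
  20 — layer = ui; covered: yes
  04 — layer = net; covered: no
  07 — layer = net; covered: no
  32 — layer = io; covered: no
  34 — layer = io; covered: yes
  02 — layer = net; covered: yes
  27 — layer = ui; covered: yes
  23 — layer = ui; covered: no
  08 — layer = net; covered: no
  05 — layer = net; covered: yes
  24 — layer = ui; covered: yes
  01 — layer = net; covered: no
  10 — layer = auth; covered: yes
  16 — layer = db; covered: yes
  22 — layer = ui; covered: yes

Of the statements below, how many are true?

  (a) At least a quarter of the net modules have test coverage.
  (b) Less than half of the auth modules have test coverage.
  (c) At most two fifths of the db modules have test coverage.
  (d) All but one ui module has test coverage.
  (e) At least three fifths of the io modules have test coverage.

(a) net: |A| = 9, |A ∩ B| = 3; needs |A ∩ B| / |A| ≥ 1/4 — true.
(b) auth: |A| = 5, |A ∩ B| = 3; needs |A ∩ B| < |A ∖ B| — false.
(c) db: |A| = 5, |A ∩ B| = 3; needs |A ∩ B| / |A| ≤ 2/5 — false.
(d) ui: |A| = 9, |A ∩ B| = 8; needs |A ∖ B| = 1 — true.
(e) io: |A| = 8, |A ∩ B| = 4; needs |A ∩ B| / |A| ≥ 3/5 — false.

2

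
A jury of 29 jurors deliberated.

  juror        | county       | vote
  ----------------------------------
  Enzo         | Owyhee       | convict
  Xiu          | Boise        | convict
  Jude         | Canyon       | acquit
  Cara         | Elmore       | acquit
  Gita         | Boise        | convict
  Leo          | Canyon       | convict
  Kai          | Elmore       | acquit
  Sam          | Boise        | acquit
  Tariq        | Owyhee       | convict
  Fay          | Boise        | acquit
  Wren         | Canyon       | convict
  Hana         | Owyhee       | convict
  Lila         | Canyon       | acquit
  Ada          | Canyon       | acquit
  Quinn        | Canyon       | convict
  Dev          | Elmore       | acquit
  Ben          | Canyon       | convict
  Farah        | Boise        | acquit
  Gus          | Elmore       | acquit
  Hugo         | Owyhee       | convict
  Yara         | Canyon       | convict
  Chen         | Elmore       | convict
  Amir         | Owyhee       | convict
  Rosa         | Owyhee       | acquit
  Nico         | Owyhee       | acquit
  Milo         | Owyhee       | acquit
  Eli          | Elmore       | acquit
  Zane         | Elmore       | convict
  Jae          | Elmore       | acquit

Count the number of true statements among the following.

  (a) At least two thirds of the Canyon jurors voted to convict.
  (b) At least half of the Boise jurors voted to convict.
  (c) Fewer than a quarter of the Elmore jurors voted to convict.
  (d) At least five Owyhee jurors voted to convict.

(a) Canyon: |A| = 8, |A ∩ B| = 5; needs |A ∩ B| / |A| ≥ 2/3 — false.
(b) Boise: |A| = 5, |A ∩ B| = 2; needs |A ∩ B| ≥ |A ∖ B| — false.
(c) Elmore: |A| = 8, |A ∩ B| = 2; needs |A ∩ B| / |A| < 1/4 — false.
(d) Owyhee: |A| = 8, |A ∩ B| = 5; needs |A ∩ B| ≥ 5 — true.

1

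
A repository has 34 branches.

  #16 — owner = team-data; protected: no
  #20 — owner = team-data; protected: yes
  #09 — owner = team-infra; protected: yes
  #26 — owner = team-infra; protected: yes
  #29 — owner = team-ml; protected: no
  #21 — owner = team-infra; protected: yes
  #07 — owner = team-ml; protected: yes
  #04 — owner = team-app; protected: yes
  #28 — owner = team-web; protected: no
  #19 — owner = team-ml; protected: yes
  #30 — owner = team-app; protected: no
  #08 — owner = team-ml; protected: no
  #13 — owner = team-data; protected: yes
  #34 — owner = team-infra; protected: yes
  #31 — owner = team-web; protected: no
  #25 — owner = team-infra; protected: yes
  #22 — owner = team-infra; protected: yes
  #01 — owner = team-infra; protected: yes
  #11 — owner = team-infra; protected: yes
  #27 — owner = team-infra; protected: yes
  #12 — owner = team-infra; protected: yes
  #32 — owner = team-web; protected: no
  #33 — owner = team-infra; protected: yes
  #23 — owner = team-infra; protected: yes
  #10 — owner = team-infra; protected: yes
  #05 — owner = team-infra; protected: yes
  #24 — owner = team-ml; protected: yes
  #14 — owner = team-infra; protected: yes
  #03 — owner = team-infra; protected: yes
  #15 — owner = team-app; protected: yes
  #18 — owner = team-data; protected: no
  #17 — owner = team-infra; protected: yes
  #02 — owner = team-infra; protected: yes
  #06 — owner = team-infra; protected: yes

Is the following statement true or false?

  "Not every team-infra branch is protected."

False

Truth condition: A ⊄ B (|A ∖ B| ≥ 1).
|A| = 19, |A ∩ B| = 19, |A ∖ B| = 0.
So the statement is false.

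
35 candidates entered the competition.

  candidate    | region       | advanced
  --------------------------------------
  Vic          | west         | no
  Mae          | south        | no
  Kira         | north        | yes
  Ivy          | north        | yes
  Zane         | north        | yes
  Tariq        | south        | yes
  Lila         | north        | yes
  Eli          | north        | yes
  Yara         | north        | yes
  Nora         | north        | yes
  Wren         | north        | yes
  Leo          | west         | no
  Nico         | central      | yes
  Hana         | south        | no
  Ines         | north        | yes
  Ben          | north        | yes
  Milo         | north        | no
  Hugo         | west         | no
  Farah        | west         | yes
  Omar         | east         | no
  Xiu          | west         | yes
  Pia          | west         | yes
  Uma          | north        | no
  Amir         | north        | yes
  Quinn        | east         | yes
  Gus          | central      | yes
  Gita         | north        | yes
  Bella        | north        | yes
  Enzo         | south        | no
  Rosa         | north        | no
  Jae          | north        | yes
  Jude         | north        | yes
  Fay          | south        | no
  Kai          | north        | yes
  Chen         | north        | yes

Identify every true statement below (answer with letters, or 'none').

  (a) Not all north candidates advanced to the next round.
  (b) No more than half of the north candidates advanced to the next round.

(a)

|A| = 20, |A ∩ B| = 17, |A ∖ B| = 3.
(a) A ⊄ B (|A ∖ B| ≥ 1): holds.
(b) |A ∩ B| ≤ |A ∖ B|: fails.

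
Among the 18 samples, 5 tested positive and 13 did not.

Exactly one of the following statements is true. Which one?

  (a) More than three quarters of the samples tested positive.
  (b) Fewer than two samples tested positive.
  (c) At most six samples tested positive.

|A| = 18, |A ∩ B| = 5, |A ∖ B| = 13.
(a) requires |A ∩ B| / |A| > 3/4: false.
(b) requires |A ∩ B| < 2: false.
(c) requires |A ∩ B| ≤ 6: true.

(c)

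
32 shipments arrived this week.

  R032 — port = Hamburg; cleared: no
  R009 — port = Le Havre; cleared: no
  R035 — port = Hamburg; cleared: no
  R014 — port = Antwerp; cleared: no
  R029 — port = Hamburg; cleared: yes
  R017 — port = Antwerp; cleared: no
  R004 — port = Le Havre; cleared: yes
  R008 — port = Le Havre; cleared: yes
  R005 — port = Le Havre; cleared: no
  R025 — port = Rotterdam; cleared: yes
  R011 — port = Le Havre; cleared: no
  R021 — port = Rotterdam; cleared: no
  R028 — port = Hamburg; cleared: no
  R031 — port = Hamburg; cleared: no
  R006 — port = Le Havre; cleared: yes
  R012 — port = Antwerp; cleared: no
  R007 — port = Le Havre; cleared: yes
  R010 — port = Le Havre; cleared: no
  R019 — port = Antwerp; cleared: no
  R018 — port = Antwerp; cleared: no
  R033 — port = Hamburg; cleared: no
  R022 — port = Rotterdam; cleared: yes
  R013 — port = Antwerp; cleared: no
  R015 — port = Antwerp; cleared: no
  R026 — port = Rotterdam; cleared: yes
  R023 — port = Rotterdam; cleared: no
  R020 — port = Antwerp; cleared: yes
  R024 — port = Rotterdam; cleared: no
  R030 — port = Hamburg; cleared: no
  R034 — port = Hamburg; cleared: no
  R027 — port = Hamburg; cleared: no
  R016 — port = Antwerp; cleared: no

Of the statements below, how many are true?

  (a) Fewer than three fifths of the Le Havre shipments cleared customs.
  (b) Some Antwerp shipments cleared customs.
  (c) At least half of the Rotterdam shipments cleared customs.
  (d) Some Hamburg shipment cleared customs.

4

(a) Le Havre: |A| = 8, |A ∩ B| = 4; needs |A ∩ B| / |A| < 3/5 — true.
(b) Antwerp: |A| = 9, |A ∩ B| = 1; needs A ∩ B ≠ ∅ (|A ∩ B| ≥ 1) — true.
(c) Rotterdam: |A| = 6, |A ∩ B| = 3; needs |A ∩ B| ≥ |A ∖ B| — true.
(d) Hamburg: |A| = 9, |A ∩ B| = 1; needs A ∩ B ≠ ∅ (|A ∩ B| ≥ 1) — true.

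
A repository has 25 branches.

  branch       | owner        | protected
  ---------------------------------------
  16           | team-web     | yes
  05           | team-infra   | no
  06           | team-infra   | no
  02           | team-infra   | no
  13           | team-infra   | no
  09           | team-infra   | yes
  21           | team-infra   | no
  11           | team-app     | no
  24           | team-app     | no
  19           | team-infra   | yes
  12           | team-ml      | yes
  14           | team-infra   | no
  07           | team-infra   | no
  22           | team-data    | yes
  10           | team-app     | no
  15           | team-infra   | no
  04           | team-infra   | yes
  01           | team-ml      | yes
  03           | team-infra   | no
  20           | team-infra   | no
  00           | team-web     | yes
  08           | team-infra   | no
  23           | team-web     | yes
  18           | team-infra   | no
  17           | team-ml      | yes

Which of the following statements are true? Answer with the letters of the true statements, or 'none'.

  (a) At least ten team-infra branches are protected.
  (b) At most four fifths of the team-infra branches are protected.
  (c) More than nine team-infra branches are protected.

|A| = 15, |A ∩ B| = 3, |A ∖ B| = 12.
(a) |A ∩ B| ≥ 10: fails.
(b) |A ∩ B| / |A| ≤ 4/5: holds.
(c) |A ∩ B| > 9: fails.

(b)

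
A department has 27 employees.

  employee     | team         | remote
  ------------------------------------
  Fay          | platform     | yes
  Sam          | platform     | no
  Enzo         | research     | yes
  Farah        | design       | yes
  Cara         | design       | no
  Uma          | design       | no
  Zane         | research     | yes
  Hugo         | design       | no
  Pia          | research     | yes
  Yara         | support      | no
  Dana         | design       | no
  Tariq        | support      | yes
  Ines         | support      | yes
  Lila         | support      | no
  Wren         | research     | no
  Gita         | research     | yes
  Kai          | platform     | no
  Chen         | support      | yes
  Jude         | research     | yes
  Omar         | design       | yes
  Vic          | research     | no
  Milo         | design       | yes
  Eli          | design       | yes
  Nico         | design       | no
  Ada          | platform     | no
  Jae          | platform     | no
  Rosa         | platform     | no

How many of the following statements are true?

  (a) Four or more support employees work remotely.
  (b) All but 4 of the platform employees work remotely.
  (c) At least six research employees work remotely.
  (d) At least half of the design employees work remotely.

0

(a) support: |A| = 5, |A ∩ B| = 3; needs |A ∩ B| ≥ 4 — false.
(b) platform: |A| = 6, |A ∩ B| = 1; needs |A ∖ B| = 4 — false.
(c) research: |A| = 7, |A ∩ B| = 5; needs |A ∩ B| ≥ 6 — false.
(d) design: |A| = 9, |A ∩ B| = 4; needs |A ∩ B| ≥ |A ∖ B| — false.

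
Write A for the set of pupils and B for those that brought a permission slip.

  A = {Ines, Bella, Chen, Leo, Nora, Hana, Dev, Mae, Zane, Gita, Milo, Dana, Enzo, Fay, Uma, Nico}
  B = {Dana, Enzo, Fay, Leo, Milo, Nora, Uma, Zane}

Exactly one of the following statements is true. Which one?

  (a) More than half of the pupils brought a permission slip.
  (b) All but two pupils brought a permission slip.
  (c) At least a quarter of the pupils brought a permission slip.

(c)

|A| = 16, |A ∩ B| = 8, |A ∖ B| = 8.
(a) requires |A ∩ B| > |A ∖ B|: false.
(b) requires |A ∖ B| = 2: false.
(c) requires |A ∩ B| / |A| ≥ 1/4: true.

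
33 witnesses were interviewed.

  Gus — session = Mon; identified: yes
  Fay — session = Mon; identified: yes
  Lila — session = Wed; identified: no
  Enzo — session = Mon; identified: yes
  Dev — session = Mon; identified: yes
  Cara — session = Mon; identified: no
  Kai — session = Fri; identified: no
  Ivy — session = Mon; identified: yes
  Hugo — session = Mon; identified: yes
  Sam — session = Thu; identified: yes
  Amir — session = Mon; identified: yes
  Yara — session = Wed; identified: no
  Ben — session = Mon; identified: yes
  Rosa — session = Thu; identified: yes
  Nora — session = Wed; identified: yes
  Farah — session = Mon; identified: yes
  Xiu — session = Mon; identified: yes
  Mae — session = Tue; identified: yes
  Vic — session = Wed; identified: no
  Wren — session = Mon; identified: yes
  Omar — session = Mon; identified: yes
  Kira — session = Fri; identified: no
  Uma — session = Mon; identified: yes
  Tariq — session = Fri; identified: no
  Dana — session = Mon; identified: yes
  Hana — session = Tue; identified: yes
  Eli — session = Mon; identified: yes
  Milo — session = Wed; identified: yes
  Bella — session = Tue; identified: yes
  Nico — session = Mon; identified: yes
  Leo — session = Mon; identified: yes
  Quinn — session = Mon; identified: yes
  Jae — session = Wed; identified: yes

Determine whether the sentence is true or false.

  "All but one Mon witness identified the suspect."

The determiner here denotes the relation: |A ∖ B| = 1.
|A| = 19, |A ∩ B| = 18, |A ∖ B| = 1.
|A ∖ B| = 1, so the statement is true.

True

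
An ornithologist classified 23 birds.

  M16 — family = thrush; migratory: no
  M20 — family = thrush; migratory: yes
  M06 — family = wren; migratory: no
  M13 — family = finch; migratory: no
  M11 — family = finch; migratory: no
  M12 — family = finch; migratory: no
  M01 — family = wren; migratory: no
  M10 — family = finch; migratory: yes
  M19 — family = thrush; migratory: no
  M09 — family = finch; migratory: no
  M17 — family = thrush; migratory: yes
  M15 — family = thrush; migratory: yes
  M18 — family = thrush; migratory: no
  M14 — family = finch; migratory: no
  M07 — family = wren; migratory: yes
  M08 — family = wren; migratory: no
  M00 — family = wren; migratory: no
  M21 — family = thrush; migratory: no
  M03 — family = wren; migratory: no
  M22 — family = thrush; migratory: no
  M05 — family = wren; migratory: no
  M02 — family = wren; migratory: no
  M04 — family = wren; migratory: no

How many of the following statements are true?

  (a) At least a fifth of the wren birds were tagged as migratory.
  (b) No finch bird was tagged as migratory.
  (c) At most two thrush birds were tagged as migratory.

(a) wren: |A| = 9, |A ∩ B| = 1; needs |A ∩ B| / |A| ≥ 1/5 — false.
(b) finch: |A| = 6, |A ∩ B| = 1; needs A ∩ B = ∅ (|A ∩ B| = 0) — false.
(c) thrush: |A| = 8, |A ∩ B| = 3; needs |A ∩ B| ≤ 2 — false.

0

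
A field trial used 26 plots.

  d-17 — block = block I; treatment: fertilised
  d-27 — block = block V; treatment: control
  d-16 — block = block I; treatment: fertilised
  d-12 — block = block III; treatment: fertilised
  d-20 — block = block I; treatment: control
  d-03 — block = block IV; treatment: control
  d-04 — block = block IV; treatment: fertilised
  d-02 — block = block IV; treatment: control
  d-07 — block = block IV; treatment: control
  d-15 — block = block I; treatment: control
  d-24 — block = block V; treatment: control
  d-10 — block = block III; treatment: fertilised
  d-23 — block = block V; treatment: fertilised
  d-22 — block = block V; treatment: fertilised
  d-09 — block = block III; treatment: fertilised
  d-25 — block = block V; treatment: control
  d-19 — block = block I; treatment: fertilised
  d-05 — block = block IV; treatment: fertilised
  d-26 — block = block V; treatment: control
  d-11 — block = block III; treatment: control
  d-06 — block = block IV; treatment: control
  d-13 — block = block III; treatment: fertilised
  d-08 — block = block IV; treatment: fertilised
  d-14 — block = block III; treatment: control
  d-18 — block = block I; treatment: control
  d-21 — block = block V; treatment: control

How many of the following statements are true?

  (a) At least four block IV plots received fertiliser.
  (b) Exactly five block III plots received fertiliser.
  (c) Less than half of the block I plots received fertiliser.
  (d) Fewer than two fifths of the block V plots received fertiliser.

1

(a) block IV: |A| = 7, |A ∩ B| = 3; needs |A ∩ B| ≥ 4 — false.
(b) block III: |A| = 6, |A ∩ B| = 4; needs |A ∩ B| = 5 — false.
(c) block I: |A| = 6, |A ∩ B| = 3; needs |A ∩ B| < |A ∖ B| — false.
(d) block V: |A| = 7, |A ∩ B| = 2; needs |A ∩ B| / |A| < 2/5 — true.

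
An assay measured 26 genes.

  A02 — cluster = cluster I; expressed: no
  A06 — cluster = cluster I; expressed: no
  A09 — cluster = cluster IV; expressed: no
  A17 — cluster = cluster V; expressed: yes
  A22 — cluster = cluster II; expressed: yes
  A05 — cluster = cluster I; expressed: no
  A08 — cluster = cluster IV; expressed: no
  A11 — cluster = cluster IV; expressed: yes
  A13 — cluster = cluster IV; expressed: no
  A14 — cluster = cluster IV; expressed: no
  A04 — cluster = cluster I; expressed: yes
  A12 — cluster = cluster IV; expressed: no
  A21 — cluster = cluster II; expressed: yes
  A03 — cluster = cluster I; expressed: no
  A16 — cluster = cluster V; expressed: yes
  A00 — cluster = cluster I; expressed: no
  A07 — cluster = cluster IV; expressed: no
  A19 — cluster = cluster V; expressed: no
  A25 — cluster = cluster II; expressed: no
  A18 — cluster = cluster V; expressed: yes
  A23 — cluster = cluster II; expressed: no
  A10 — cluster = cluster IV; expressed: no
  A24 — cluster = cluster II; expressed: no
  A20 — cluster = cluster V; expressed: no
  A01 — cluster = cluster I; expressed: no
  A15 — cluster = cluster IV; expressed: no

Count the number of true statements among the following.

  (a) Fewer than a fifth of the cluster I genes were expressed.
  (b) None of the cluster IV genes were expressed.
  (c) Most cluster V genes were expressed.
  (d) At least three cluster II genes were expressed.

(a) cluster I: |A| = 7, |A ∩ B| = 1; needs |A ∩ B| / |A| < 1/5 — true.
(b) cluster IV: |A| = 9, |A ∩ B| = 1; needs A ∩ B = ∅ (|A ∩ B| = 0) — false.
(c) cluster V: |A| = 5, |A ∩ B| = 3; needs |A ∩ B| > |A ∖ B| — true.
(d) cluster II: |A| = 5, |A ∩ B| = 2; needs |A ∩ B| ≥ 3 — false.

2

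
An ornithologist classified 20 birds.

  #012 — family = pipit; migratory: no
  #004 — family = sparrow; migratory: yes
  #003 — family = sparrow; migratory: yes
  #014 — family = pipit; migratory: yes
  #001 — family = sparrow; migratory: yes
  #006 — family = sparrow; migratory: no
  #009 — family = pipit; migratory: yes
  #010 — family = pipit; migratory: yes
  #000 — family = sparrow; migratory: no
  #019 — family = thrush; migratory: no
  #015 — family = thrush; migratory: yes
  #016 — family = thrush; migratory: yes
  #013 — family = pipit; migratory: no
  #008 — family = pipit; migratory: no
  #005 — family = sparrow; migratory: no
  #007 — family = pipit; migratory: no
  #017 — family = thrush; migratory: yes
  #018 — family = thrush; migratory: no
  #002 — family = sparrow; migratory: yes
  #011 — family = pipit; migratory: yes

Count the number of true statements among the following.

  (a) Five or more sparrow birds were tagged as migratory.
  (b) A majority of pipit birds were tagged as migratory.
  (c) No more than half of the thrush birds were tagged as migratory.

0

(a) sparrow: |A| = 7, |A ∩ B| = 4; needs |A ∩ B| ≥ 5 — false.
(b) pipit: |A| = 8, |A ∩ B| = 4; needs |A ∩ B| > |A ∖ B| — false.
(c) thrush: |A| = 5, |A ∩ B| = 3; needs |A ∩ B| ≤ |A ∖ B| — false.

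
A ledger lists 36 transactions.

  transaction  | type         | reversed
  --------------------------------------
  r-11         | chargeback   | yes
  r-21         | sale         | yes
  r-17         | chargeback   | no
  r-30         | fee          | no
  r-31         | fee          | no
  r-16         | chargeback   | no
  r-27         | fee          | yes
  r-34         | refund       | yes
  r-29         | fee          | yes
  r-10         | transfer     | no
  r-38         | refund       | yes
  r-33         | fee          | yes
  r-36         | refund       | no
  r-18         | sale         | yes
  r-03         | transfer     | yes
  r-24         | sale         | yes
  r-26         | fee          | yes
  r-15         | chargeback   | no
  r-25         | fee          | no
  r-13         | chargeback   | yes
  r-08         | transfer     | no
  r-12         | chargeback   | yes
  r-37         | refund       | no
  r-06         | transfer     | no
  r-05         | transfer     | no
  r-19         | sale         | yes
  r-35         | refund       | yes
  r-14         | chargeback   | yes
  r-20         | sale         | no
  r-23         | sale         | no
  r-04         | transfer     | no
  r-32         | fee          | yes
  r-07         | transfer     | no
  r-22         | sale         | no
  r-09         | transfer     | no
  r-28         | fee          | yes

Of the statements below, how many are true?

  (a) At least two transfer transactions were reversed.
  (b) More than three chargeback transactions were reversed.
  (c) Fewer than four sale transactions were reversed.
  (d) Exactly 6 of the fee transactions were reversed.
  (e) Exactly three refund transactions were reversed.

3

(a) transfer: |A| = 8, |A ∩ B| = 1; needs |A ∩ B| ≥ 2 — false.
(b) chargeback: |A| = 7, |A ∩ B| = 4; needs |A ∩ B| > 3 — true.
(c) sale: |A| = 7, |A ∩ B| = 4; needs |A ∩ B| < 4 — false.
(d) fee: |A| = 9, |A ∩ B| = 6; needs |A ∩ B| = 6 — true.
(e) refund: |A| = 5, |A ∩ B| = 3; needs |A ∩ B| = 3 — true.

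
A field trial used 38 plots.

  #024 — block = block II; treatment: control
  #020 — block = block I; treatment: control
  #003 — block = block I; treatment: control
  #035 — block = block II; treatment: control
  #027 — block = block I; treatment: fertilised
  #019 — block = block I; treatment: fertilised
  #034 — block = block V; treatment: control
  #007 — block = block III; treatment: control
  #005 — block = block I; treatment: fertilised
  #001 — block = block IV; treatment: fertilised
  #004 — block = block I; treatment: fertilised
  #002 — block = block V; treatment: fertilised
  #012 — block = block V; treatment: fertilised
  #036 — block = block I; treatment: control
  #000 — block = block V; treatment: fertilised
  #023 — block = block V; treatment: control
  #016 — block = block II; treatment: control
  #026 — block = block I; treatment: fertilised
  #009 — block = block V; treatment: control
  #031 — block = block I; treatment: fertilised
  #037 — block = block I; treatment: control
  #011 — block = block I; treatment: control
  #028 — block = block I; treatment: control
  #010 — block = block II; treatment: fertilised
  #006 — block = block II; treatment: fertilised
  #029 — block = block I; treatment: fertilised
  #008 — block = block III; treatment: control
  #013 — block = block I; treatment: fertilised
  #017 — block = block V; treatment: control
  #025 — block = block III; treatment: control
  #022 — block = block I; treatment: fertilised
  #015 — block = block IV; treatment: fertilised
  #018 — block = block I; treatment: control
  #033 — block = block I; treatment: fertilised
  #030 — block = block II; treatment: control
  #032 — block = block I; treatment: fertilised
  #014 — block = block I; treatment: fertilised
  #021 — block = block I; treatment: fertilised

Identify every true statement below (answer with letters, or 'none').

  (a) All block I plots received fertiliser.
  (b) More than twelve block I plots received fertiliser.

(b)

|A| = 20, |A ∩ B| = 13, |A ∖ B| = 7.
(a) A ⊆ B, i.e. every element of A is in B (|A ∖ B| = 0): fails.
(b) |A ∩ B| > 12: holds.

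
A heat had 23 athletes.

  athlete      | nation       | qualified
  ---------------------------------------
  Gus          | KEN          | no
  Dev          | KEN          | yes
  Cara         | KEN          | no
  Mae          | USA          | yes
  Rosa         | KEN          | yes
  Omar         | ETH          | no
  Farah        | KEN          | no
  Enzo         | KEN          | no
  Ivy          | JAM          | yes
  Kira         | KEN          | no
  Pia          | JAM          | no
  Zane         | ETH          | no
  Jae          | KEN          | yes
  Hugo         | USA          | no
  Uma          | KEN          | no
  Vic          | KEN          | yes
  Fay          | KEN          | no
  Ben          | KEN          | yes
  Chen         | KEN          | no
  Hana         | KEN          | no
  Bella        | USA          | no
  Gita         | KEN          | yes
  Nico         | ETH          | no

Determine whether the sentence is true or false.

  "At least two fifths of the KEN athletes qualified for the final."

True

Truth condition: |A ∩ B| / |A| ≥ 2/5.
|A| = 15, |A ∩ B| = 6, |A ∖ B| = 9.
|A ∩ B|/|A| = 6/15, so the statement is true.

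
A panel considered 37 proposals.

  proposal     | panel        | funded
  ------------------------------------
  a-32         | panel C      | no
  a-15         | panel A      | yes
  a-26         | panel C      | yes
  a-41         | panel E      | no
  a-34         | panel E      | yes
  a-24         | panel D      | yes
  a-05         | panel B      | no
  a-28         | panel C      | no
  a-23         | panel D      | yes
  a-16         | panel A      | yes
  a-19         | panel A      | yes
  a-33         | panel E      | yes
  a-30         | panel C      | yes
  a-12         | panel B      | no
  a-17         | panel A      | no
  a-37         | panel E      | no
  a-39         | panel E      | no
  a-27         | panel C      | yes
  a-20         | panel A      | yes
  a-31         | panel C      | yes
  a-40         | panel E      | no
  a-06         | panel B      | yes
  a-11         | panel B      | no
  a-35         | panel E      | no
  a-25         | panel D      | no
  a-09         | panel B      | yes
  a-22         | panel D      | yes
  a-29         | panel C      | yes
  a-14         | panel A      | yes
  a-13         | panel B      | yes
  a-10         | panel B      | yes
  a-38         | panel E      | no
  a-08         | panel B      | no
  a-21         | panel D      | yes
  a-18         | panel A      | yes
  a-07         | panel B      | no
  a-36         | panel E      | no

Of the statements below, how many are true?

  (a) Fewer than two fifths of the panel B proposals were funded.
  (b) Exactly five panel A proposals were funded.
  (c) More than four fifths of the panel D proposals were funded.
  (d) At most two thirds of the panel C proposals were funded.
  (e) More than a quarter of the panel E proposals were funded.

(a) panel B: |A| = 9, |A ∩ B| = 4; needs |A ∩ B| / |A| < 2/5 — false.
(b) panel A: |A| = 7, |A ∩ B| = 6; needs |A ∩ B| = 5 — false.
(c) panel D: |A| = 5, |A ∩ B| = 4; needs |A ∩ B| / |A| > 4/5 — false.
(d) panel C: |A| = 7, |A ∩ B| = 5; needs |A ∩ B| / |A| ≤ 2/3 — false.
(e) panel E: |A| = 9, |A ∩ B| = 2; needs |A ∩ B| / |A| > 1/4 — false.

0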